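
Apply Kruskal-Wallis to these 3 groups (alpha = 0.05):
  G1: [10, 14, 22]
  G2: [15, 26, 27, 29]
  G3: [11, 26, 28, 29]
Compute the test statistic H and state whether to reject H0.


Step 1: Combine all N = 11 observations and assign midranks.
sorted (value, group, rank): (10,G1,1), (11,G3,2), (14,G1,3), (15,G2,4), (22,G1,5), (26,G2,6.5), (26,G3,6.5), (27,G2,8), (28,G3,9), (29,G2,10.5), (29,G3,10.5)
Step 2: Sum ranks within each group.
R_1 = 9 (n_1 = 3)
R_2 = 29 (n_2 = 4)
R_3 = 28 (n_3 = 4)
Step 3: H = 12/(N(N+1)) * sum(R_i^2/n_i) - 3(N+1)
     = 12/(11*12) * (9^2/3 + 29^2/4 + 28^2/4) - 3*12
     = 0.090909 * 433.25 - 36
     = 3.386364.
Step 4: Ties present; correction factor C = 1 - 12/(11^3 - 11) = 0.990909. Corrected H = 3.386364 / 0.990909 = 3.417431.
Step 5: Under H0, H ~ chi^2(2); p-value = 0.181098.
Step 6: alpha = 0.05. fail to reject H0.

H = 3.4174, df = 2, p = 0.181098, fail to reject H0.


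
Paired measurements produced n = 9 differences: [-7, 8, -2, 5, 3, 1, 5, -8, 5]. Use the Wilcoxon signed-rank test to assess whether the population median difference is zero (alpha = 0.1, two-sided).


Step 1: Drop any zero differences (none here) and take |d_i|.
|d| = [7, 8, 2, 5, 3, 1, 5, 8, 5]
Step 2: Midrank |d_i| (ties get averaged ranks).
ranks: |7|->7, |8|->8.5, |2|->2, |5|->5, |3|->3, |1|->1, |5|->5, |8|->8.5, |5|->5
Step 3: Attach original signs; sum ranks with positive sign and with negative sign.
W+ = 8.5 + 5 + 3 + 1 + 5 + 5 = 27.5
W- = 7 + 2 + 8.5 = 17.5
(Check: W+ + W- = 45 should equal n(n+1)/2 = 45.)
Step 4: Test statistic W = min(W+, W-) = 17.5.
Step 5: Ties in |d|, so use the tie-corrected normal approximation.
        E[W] = n(n+1)/4 = 9*10/4 = 22.5.
        Tie groups: |d|=5 (t=3), |d|=8 (t=2); sum(t^3 - t) = 30.
        Var[W] = n(n+1)(2n+1)/24 - sum(t^3-t)/48 = 1710/24 - 30/48 = 70.625.
        z = (W - E[W]) / sqrt(Var[W]) = (17.5 - 22.5) / 8.4039 = -0.5950.
        Two-sided p = 2*Phi(z) = 0.551867.
Step 6: alpha = 0.1. fail to reject H0.

W+ = 27.5, W- = 17.5, W = min = 17.5, p = 0.551867, fail to reject H0.


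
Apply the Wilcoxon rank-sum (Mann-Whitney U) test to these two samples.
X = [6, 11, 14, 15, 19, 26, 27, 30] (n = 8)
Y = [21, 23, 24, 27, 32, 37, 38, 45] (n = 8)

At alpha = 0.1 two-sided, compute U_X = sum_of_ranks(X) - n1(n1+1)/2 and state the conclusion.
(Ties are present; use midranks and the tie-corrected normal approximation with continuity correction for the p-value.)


Step 1: Combine and sort all 16 observations; assign midranks.
sorted (value, group): (6,X), (11,X), (14,X), (15,X), (19,X), (21,Y), (23,Y), (24,Y), (26,X), (27,X), (27,Y), (30,X), (32,Y), (37,Y), (38,Y), (45,Y)
ranks: 6->1, 11->2, 14->3, 15->4, 19->5, 21->6, 23->7, 24->8, 26->9, 27->10.5, 27->10.5, 30->12, 32->13, 37->14, 38->15, 45->16
Step 2: Rank sum for X: R1 = 1 + 2 + 3 + 4 + 5 + 9 + 10.5 + 12 = 46.5.
Step 3: U_X = R1 - n1(n1+1)/2 = 46.5 - 8*9/2 = 46.5 - 36 = 10.5.
       U_Y = n1*n2 - U_X = 64 - 10.5 = 53.5.
Step 4: Ties are present, so use the tie-corrected normal approximation (with continuity correction) for the p-value.
Step 5: p-value = 0.027310; compare to alpha = 0.1. reject H0.

U_X = 10.5, p = 0.027310, reject H0 at alpha = 0.1.


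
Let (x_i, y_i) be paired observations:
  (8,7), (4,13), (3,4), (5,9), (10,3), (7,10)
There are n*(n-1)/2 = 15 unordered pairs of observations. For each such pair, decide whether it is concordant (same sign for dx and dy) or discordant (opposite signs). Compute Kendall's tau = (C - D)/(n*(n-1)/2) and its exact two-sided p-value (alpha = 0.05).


Step 1: Enumerate the 15 unordered pairs (i,j) with i<j and classify each by sign(x_j-x_i) * sign(y_j-y_i).
  (1,2):dx=-4,dy=+6->D; (1,3):dx=-5,dy=-3->C; (1,4):dx=-3,dy=+2->D; (1,5):dx=+2,dy=-4->D
  (1,6):dx=-1,dy=+3->D; (2,3):dx=-1,dy=-9->C; (2,4):dx=+1,dy=-4->D; (2,5):dx=+6,dy=-10->D
  (2,6):dx=+3,dy=-3->D; (3,4):dx=+2,dy=+5->C; (3,5):dx=+7,dy=-1->D; (3,6):dx=+4,dy=+6->C
  (4,5):dx=+5,dy=-6->D; (4,6):dx=+2,dy=+1->C; (5,6):dx=-3,dy=+7->D
Step 2: C = 5, D = 10, total pairs = 15.
Step 3: tau = (C - D)/(n(n-1)/2) = (5 - 10)/15 = -0.333333.
Step 4: Exact two-sided p-value (enumerate n! = 720 permutations of y under H0): p = 0.469444.
Step 5: alpha = 0.05. fail to reject H0.

tau_b = -0.3333 (C=5, D=10), p = 0.469444, fail to reject H0.


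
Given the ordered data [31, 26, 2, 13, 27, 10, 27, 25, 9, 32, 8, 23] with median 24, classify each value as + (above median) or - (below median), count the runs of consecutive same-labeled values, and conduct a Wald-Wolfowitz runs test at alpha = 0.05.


Step 1: Compute median = 24; label A = above, B = below.
Labels in order: AABBABAABABB  (n_A = 6, n_B = 6)
Step 2: Count runs R = 8.
Step 3: Under H0 (random ordering), E[R] = 2*n_A*n_B/(n_A+n_B) + 1 = 2*6*6/12 + 1 = 7.0000.
        Var[R] = 2*n_A*n_B*(2*n_A*n_B - n_A - n_B) / ((n_A+n_B)^2 * (n_A+n_B-1)) = 4320/1584 = 2.7273.
        SD[R] = 1.6514.
Step 4: Continuity-corrected z = (R - 0.5 - E[R]) / SD[R] = (8 - 0.5 - 7.0000) / 1.6514 = 0.3028.
Step 5: Two-sided p-value via normal approximation = 2*(1 - Phi(|z|)) = 0.762069.
Step 6: alpha = 0.05. fail to reject H0.

R = 8, z = 0.3028, p = 0.762069, fail to reject H0.


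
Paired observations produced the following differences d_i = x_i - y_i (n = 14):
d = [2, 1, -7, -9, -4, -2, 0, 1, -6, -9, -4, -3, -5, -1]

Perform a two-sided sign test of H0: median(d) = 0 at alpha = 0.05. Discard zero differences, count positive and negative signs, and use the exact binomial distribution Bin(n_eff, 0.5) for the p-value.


Step 1: Discard zero differences. Original n = 14; n_eff = number of nonzero differences = 13.
Nonzero differences (with sign): +2, +1, -7, -9, -4, -2, +1, -6, -9, -4, -3, -5, -1
Step 2: Count signs: positive = 3, negative = 10.
Step 3: Under H0: P(positive) = 0.5, so the number of positives S ~ Bin(13, 0.5).
Step 4: Two-sided exact p-value = sum of Bin(13,0.5) probabilities at or below the observed probability = 0.092285.
Step 5: alpha = 0.05. fail to reject H0.

n_eff = 13, pos = 3, neg = 10, p = 0.092285, fail to reject H0.


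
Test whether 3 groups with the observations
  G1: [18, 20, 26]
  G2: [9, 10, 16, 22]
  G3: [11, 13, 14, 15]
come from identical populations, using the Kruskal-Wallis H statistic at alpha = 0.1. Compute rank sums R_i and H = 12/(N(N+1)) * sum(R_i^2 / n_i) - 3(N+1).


Step 1: Combine all N = 11 observations and assign midranks.
sorted (value, group, rank): (9,G2,1), (10,G2,2), (11,G3,3), (13,G3,4), (14,G3,5), (15,G3,6), (16,G2,7), (18,G1,8), (20,G1,9), (22,G2,10), (26,G1,11)
Step 2: Sum ranks within each group.
R_1 = 28 (n_1 = 3)
R_2 = 20 (n_2 = 4)
R_3 = 18 (n_3 = 4)
Step 3: H = 12/(N(N+1)) * sum(R_i^2/n_i) - 3(N+1)
     = 12/(11*12) * (28^2/3 + 20^2/4 + 18^2/4) - 3*12
     = 0.090909 * 442.333 - 36
     = 4.212121.
Step 4: No ties, so H is used without correction.
Step 5: Under H0, H ~ chi^2(2); p-value = 0.121717.
Step 6: alpha = 0.1. fail to reject H0.

H = 4.2121, df = 2, p = 0.121717, fail to reject H0.


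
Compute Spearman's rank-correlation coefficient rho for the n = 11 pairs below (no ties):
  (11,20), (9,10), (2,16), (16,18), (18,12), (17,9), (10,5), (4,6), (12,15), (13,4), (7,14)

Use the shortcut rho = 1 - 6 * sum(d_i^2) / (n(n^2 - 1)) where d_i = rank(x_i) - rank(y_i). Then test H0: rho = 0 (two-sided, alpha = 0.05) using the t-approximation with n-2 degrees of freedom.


Step 1: Rank x and y separately (midranks; no ties here).
rank(x): 11->6, 9->4, 2->1, 16->9, 18->11, 17->10, 10->5, 4->2, 12->7, 13->8, 7->3
rank(y): 20->11, 10->5, 16->9, 18->10, 12->6, 9->4, 5->2, 6->3, 15->8, 4->1, 14->7
Step 2: d_i = R_x(i) - R_y(i); compute d_i^2.
  (6-11)^2=25, (4-5)^2=1, (1-9)^2=64, (9-10)^2=1, (11-6)^2=25, (10-4)^2=36, (5-2)^2=9, (2-3)^2=1, (7-8)^2=1, (8-1)^2=49, (3-7)^2=16
sum(d^2) = 228.
Step 3: rho = 1 - 6*228 / (11*(11^2 - 1)) = 1 - 1368/1320 = -0.036364.
Step 4: Under H0, t = rho * sqrt((n-2)/(1-rho^2)) = -0.1092 ~ t(9).
Step 5: Two-sided p-value from the t-distribution with 9 df = 0.915468.
Step 6: alpha = 0.05. fail to reject H0.

rho = -0.0364, p = 0.915468, fail to reject H0 at alpha = 0.05.


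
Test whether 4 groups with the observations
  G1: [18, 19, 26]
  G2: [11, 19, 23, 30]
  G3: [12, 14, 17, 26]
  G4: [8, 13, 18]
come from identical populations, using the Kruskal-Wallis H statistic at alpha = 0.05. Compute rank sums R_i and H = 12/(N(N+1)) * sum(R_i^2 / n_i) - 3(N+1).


Step 1: Combine all N = 14 observations and assign midranks.
sorted (value, group, rank): (8,G4,1), (11,G2,2), (12,G3,3), (13,G4,4), (14,G3,5), (17,G3,6), (18,G1,7.5), (18,G4,7.5), (19,G1,9.5), (19,G2,9.5), (23,G2,11), (26,G1,12.5), (26,G3,12.5), (30,G2,14)
Step 2: Sum ranks within each group.
R_1 = 29.5 (n_1 = 3)
R_2 = 36.5 (n_2 = 4)
R_3 = 26.5 (n_3 = 4)
R_4 = 12.5 (n_4 = 3)
Step 3: H = 12/(N(N+1)) * sum(R_i^2/n_i) - 3(N+1)
     = 12/(14*15) * (29.5^2/3 + 36.5^2/4 + 26.5^2/4 + 12.5^2/3) - 3*15
     = 0.057143 * 850.792 - 45
     = 3.616667.
Step 4: Ties present; correction factor C = 1 - 18/(14^3 - 14) = 0.993407. Corrected H = 3.616667 / 0.993407 = 3.640671.
Step 5: Under H0, H ~ chi^2(3); p-value = 0.302971.
Step 6: alpha = 0.05. fail to reject H0.

H = 3.6407, df = 3, p = 0.302971, fail to reject H0.


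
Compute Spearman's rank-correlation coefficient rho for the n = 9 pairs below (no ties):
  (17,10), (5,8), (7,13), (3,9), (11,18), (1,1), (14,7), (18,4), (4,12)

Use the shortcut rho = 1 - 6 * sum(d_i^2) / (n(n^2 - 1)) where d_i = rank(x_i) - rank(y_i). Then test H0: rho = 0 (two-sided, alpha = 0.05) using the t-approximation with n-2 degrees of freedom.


Step 1: Rank x and y separately (midranks; no ties here).
rank(x): 17->8, 5->4, 7->5, 3->2, 11->6, 1->1, 14->7, 18->9, 4->3
rank(y): 10->6, 8->4, 13->8, 9->5, 18->9, 1->1, 7->3, 4->2, 12->7
Step 2: d_i = R_x(i) - R_y(i); compute d_i^2.
  (8-6)^2=4, (4-4)^2=0, (5-8)^2=9, (2-5)^2=9, (6-9)^2=9, (1-1)^2=0, (7-3)^2=16, (9-2)^2=49, (3-7)^2=16
sum(d^2) = 112.
Step 3: rho = 1 - 6*112 / (9*(9^2 - 1)) = 1 - 672/720 = 0.066667.
Step 4: Under H0, t = rho * sqrt((n-2)/(1-rho^2)) = 0.1768 ~ t(7).
Step 5: Two-sided p-value from the t-distribution with 7 df = 0.864690.
Step 6: alpha = 0.05. fail to reject H0.

rho = 0.0667, p = 0.864690, fail to reject H0 at alpha = 0.05.


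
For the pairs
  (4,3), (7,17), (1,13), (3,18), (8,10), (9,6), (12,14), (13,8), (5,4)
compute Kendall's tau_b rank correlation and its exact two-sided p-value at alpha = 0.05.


Step 1: Enumerate the 36 unordered pairs (i,j) with i<j and classify each by sign(x_j-x_i) * sign(y_j-y_i).
  (1,2):dx=+3,dy=+14->C; (1,3):dx=-3,dy=+10->D; (1,4):dx=-1,dy=+15->D; (1,5):dx=+4,dy=+7->C
  (1,6):dx=+5,dy=+3->C; (1,7):dx=+8,dy=+11->C; (1,8):dx=+9,dy=+5->C; (1,9):dx=+1,dy=+1->C
  (2,3):dx=-6,dy=-4->C; (2,4):dx=-4,dy=+1->D; (2,5):dx=+1,dy=-7->D; (2,6):dx=+2,dy=-11->D
  (2,7):dx=+5,dy=-3->D; (2,8):dx=+6,dy=-9->D; (2,9):dx=-2,dy=-13->C; (3,4):dx=+2,dy=+5->C
  (3,5):dx=+7,dy=-3->D; (3,6):dx=+8,dy=-7->D; (3,7):dx=+11,dy=+1->C; (3,8):dx=+12,dy=-5->D
  (3,9):dx=+4,dy=-9->D; (4,5):dx=+5,dy=-8->D; (4,6):dx=+6,dy=-12->D; (4,7):dx=+9,dy=-4->D
  (4,8):dx=+10,dy=-10->D; (4,9):dx=+2,dy=-14->D; (5,6):dx=+1,dy=-4->D; (5,7):dx=+4,dy=+4->C
  (5,8):dx=+5,dy=-2->D; (5,9):dx=-3,dy=-6->C; (6,7):dx=+3,dy=+8->C; (6,8):dx=+4,dy=+2->C
  (6,9):dx=-4,dy=-2->C; (7,8):dx=+1,dy=-6->D; (7,9):dx=-7,dy=-10->C; (8,9):dx=-8,dy=-4->C
Step 2: C = 17, D = 19, total pairs = 36.
Step 3: tau = (C - D)/(n(n-1)/2) = (17 - 19)/36 = -0.055556.
Step 4: Exact two-sided p-value (enumerate n! = 362880 permutations of y under H0): p = 0.919455.
Step 5: alpha = 0.05. fail to reject H0.

tau_b = -0.0556 (C=17, D=19), p = 0.919455, fail to reject H0.


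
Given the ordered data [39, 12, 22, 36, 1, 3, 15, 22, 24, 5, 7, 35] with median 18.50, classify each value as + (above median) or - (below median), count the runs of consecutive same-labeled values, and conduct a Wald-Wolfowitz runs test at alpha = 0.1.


Step 1: Compute median = 18.50; label A = above, B = below.
Labels in order: ABAABBBAABBA  (n_A = 6, n_B = 6)
Step 2: Count runs R = 7.
Step 3: Under H0 (random ordering), E[R] = 2*n_A*n_B/(n_A+n_B) + 1 = 2*6*6/12 + 1 = 7.0000.
        Var[R] = 2*n_A*n_B*(2*n_A*n_B - n_A - n_B) / ((n_A+n_B)^2 * (n_A+n_B-1)) = 4320/1584 = 2.7273.
        SD[R] = 1.6514.
Step 4: R = E[R], so z = 0 with no continuity correction.
Step 5: Two-sided p-value via normal approximation = 2*(1 - Phi(|z|)) = 1.000000.
Step 6: alpha = 0.1. fail to reject H0.

R = 7, z = 0.0000, p = 1.000000, fail to reject H0.


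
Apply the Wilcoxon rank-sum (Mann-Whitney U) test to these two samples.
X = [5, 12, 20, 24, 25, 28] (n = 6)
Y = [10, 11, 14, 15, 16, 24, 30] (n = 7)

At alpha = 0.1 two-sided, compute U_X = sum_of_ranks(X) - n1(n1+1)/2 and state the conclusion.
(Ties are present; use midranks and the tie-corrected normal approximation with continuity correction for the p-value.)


Step 1: Combine and sort all 13 observations; assign midranks.
sorted (value, group): (5,X), (10,Y), (11,Y), (12,X), (14,Y), (15,Y), (16,Y), (20,X), (24,X), (24,Y), (25,X), (28,X), (30,Y)
ranks: 5->1, 10->2, 11->3, 12->4, 14->5, 15->6, 16->7, 20->8, 24->9.5, 24->9.5, 25->11, 28->12, 30->13
Step 2: Rank sum for X: R1 = 1 + 4 + 8 + 9.5 + 11 + 12 = 45.5.
Step 3: U_X = R1 - n1(n1+1)/2 = 45.5 - 6*7/2 = 45.5 - 21 = 24.5.
       U_Y = n1*n2 - U_X = 42 - 24.5 = 17.5.
Step 4: Ties are present, so use the tie-corrected normal approximation (with continuity correction) for the p-value.
Step 5: p-value = 0.667806; compare to alpha = 0.1. fail to reject H0.

U_X = 24.5, p = 0.667806, fail to reject H0 at alpha = 0.1.


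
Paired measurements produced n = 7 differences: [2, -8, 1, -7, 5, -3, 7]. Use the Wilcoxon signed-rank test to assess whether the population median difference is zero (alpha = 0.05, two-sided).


Step 1: Drop any zero differences (none here) and take |d_i|.
|d| = [2, 8, 1, 7, 5, 3, 7]
Step 2: Midrank |d_i| (ties get averaged ranks).
ranks: |2|->2, |8|->7, |1|->1, |7|->5.5, |5|->4, |3|->3, |7|->5.5
Step 3: Attach original signs; sum ranks with positive sign and with negative sign.
W+ = 2 + 1 + 4 + 5.5 = 12.5
W- = 7 + 5.5 + 3 = 15.5
(Check: W+ + W- = 28 should equal n(n+1)/2 = 28.)
Step 4: Test statistic W = min(W+, W-) = 12.5.
Step 5: Ties in |d|, so use the tie-corrected normal approximation.
        E[W] = n(n+1)/4 = 7*8/4 = 14.
        Tie groups: |d|=7 (t=2); sum(t^3 - t) = 6.
        Var[W] = n(n+1)(2n+1)/24 - sum(t^3-t)/48 = 840/24 - 6/48 = 34.875.
        z = (W - E[W]) / sqrt(Var[W]) = (12.5 - 14) / 5.9055 = -0.2540.
        Two-sided p = 2*Phi(z) = 0.799495.
Step 6: alpha = 0.05. fail to reject H0.

W+ = 12.5, W- = 15.5, W = min = 12.5, p = 0.799495, fail to reject H0.


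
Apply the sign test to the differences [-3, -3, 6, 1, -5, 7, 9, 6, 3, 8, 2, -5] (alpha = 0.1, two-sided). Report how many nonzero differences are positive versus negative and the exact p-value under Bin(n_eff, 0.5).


Step 1: Discard zero differences. Original n = 12; n_eff = number of nonzero differences = 12.
Nonzero differences (with sign): -3, -3, +6, +1, -5, +7, +9, +6, +3, +8, +2, -5
Step 2: Count signs: positive = 8, negative = 4.
Step 3: Under H0: P(positive) = 0.5, so the number of positives S ~ Bin(12, 0.5).
Step 4: Two-sided exact p-value = sum of Bin(12,0.5) probabilities at or below the observed probability = 0.387695.
Step 5: alpha = 0.1. fail to reject H0.

n_eff = 12, pos = 8, neg = 4, p = 0.387695, fail to reject H0.


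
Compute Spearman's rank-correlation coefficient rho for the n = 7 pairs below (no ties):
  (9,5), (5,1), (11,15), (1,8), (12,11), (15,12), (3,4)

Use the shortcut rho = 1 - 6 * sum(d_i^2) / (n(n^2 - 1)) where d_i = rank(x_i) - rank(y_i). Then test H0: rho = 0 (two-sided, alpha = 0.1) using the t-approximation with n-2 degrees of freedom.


Step 1: Rank x and y separately (midranks; no ties here).
rank(x): 9->4, 5->3, 11->5, 1->1, 12->6, 15->7, 3->2
rank(y): 5->3, 1->1, 15->7, 8->4, 11->5, 12->6, 4->2
Step 2: d_i = R_x(i) - R_y(i); compute d_i^2.
  (4-3)^2=1, (3-1)^2=4, (5-7)^2=4, (1-4)^2=9, (6-5)^2=1, (7-6)^2=1, (2-2)^2=0
sum(d^2) = 20.
Step 3: rho = 1 - 6*20 / (7*(7^2 - 1)) = 1 - 120/336 = 0.642857.
Step 4: Under H0, t = rho * sqrt((n-2)/(1-rho^2)) = 1.8766 ~ t(5).
Step 5: Two-sided p-value from the t-distribution with 5 df = 0.119392.
Step 6: alpha = 0.1. fail to reject H0.

rho = 0.6429, p = 0.119392, fail to reject H0 at alpha = 0.1.


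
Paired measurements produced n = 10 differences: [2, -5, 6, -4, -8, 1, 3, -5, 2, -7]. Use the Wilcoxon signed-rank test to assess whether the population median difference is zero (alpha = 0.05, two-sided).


Step 1: Drop any zero differences (none here) and take |d_i|.
|d| = [2, 5, 6, 4, 8, 1, 3, 5, 2, 7]
Step 2: Midrank |d_i| (ties get averaged ranks).
ranks: |2|->2.5, |5|->6.5, |6|->8, |4|->5, |8|->10, |1|->1, |3|->4, |5|->6.5, |2|->2.5, |7|->9
Step 3: Attach original signs; sum ranks with positive sign and with negative sign.
W+ = 2.5 + 8 + 1 + 4 + 2.5 = 18
W- = 6.5 + 5 + 10 + 6.5 + 9 = 37
(Check: W+ + W- = 55 should equal n(n+1)/2 = 55.)
Step 4: Test statistic W = min(W+, W-) = 18.
Step 5: Ties in |d|, so use the tie-corrected normal approximation.
        E[W] = n(n+1)/4 = 10*11/4 = 27.5.
        Tie groups: |d|=2 (t=2), |d|=5 (t=2); sum(t^3 - t) = 12.
        Var[W] = n(n+1)(2n+1)/24 - sum(t^3-t)/48 = 2310/24 - 12/48 = 96.
        z = (W - E[W]) / sqrt(Var[W]) = (18 - 27.5) / 9.7980 = -0.9696.
        Two-sided p = 2*Phi(z) = 0.332251.
Step 6: alpha = 0.05. fail to reject H0.

W+ = 18, W- = 37, W = min = 18, p = 0.332251, fail to reject H0.


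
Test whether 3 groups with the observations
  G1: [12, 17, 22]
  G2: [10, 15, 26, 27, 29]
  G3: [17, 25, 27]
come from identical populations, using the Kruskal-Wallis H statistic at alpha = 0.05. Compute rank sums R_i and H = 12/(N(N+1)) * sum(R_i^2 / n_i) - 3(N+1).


Step 1: Combine all N = 11 observations and assign midranks.
sorted (value, group, rank): (10,G2,1), (12,G1,2), (15,G2,3), (17,G1,4.5), (17,G3,4.5), (22,G1,6), (25,G3,7), (26,G2,8), (27,G2,9.5), (27,G3,9.5), (29,G2,11)
Step 2: Sum ranks within each group.
R_1 = 12.5 (n_1 = 3)
R_2 = 32.5 (n_2 = 5)
R_3 = 21 (n_3 = 3)
Step 3: H = 12/(N(N+1)) * sum(R_i^2/n_i) - 3(N+1)
     = 12/(11*12) * (12.5^2/3 + 32.5^2/5 + 21^2/3) - 3*12
     = 0.090909 * 410.333 - 36
     = 1.303030.
Step 4: Ties present; correction factor C = 1 - 12/(11^3 - 11) = 0.990909. Corrected H = 1.303030 / 0.990909 = 1.314985.
Step 5: Under H0, H ~ chi^2(2); p-value = 0.518149.
Step 6: alpha = 0.05. fail to reject H0.

H = 1.3150, df = 2, p = 0.518149, fail to reject H0.


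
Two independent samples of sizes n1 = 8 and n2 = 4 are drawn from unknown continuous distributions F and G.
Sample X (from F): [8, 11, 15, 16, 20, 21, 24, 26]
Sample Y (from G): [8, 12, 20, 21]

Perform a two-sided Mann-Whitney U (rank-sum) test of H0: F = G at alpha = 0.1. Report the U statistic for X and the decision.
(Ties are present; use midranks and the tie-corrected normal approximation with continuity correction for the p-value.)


Step 1: Combine and sort all 12 observations; assign midranks.
sorted (value, group): (8,X), (8,Y), (11,X), (12,Y), (15,X), (16,X), (20,X), (20,Y), (21,X), (21,Y), (24,X), (26,X)
ranks: 8->1.5, 8->1.5, 11->3, 12->4, 15->5, 16->6, 20->7.5, 20->7.5, 21->9.5, 21->9.5, 24->11, 26->12
Step 2: Rank sum for X: R1 = 1.5 + 3 + 5 + 6 + 7.5 + 9.5 + 11 + 12 = 55.5.
Step 3: U_X = R1 - n1(n1+1)/2 = 55.5 - 8*9/2 = 55.5 - 36 = 19.5.
       U_Y = n1*n2 - U_X = 32 - 19.5 = 12.5.
Step 4: Ties are present, so use the tie-corrected normal approximation (with continuity correction) for the p-value.
Step 5: p-value = 0.608498; compare to alpha = 0.1. fail to reject H0.

U_X = 19.5, p = 0.608498, fail to reject H0 at alpha = 0.1.


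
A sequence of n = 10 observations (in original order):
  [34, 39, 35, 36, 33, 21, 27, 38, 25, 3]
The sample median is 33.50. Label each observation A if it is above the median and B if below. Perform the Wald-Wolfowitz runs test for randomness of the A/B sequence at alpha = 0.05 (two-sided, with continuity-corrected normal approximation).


Step 1: Compute median = 33.50; label A = above, B = below.
Labels in order: AAAABBBABB  (n_A = 5, n_B = 5)
Step 2: Count runs R = 4.
Step 3: Under H0 (random ordering), E[R] = 2*n_A*n_B/(n_A+n_B) + 1 = 2*5*5/10 + 1 = 6.0000.
        Var[R] = 2*n_A*n_B*(2*n_A*n_B - n_A - n_B) / ((n_A+n_B)^2 * (n_A+n_B-1)) = 2000/900 = 2.2222.
        SD[R] = 1.4907.
Step 4: Continuity-corrected z = (R + 0.5 - E[R]) / SD[R] = (4 + 0.5 - 6.0000) / 1.4907 = -1.0062.
Step 5: Two-sided p-value via normal approximation = 2*(1 - Phi(|z|)) = 0.314305.
Step 6: alpha = 0.05. fail to reject H0.

R = 4, z = -1.0062, p = 0.314305, fail to reject H0.


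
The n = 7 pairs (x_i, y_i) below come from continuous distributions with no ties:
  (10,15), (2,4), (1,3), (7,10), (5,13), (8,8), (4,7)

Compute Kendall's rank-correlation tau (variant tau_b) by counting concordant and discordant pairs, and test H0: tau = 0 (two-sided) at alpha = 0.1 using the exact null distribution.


Step 1: Enumerate the 21 unordered pairs (i,j) with i<j and classify each by sign(x_j-x_i) * sign(y_j-y_i).
  (1,2):dx=-8,dy=-11->C; (1,3):dx=-9,dy=-12->C; (1,4):dx=-3,dy=-5->C; (1,5):dx=-5,dy=-2->C
  (1,6):dx=-2,dy=-7->C; (1,7):dx=-6,dy=-8->C; (2,3):dx=-1,dy=-1->C; (2,4):dx=+5,dy=+6->C
  (2,5):dx=+3,dy=+9->C; (2,6):dx=+6,dy=+4->C; (2,7):dx=+2,dy=+3->C; (3,4):dx=+6,dy=+7->C
  (3,5):dx=+4,dy=+10->C; (3,6):dx=+7,dy=+5->C; (3,7):dx=+3,dy=+4->C; (4,5):dx=-2,dy=+3->D
  (4,6):dx=+1,dy=-2->D; (4,7):dx=-3,dy=-3->C; (5,6):dx=+3,dy=-5->D; (5,7):dx=-1,dy=-6->C
  (6,7):dx=-4,dy=-1->C
Step 2: C = 18, D = 3, total pairs = 21.
Step 3: tau = (C - D)/(n(n-1)/2) = (18 - 3)/21 = 0.714286.
Step 4: Exact two-sided p-value (enumerate n! = 5040 permutations of y under H0): p = 0.030159.
Step 5: alpha = 0.1. reject H0.

tau_b = 0.7143 (C=18, D=3), p = 0.030159, reject H0.


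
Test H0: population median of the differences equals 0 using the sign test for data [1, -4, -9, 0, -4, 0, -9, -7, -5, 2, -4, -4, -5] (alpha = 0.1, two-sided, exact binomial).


Step 1: Discard zero differences. Original n = 13; n_eff = number of nonzero differences = 11.
Nonzero differences (with sign): +1, -4, -9, -4, -9, -7, -5, +2, -4, -4, -5
Step 2: Count signs: positive = 2, negative = 9.
Step 3: Under H0: P(positive) = 0.5, so the number of positives S ~ Bin(11, 0.5).
Step 4: Two-sided exact p-value = sum of Bin(11,0.5) probabilities at or below the observed probability = 0.065430.
Step 5: alpha = 0.1. reject H0.

n_eff = 11, pos = 2, neg = 9, p = 0.065430, reject H0.


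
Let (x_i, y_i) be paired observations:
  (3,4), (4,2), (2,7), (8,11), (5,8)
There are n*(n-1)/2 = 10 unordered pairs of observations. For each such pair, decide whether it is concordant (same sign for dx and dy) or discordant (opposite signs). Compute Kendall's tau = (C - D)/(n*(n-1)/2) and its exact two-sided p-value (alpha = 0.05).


Step 1: Enumerate the 10 unordered pairs (i,j) with i<j and classify each by sign(x_j-x_i) * sign(y_j-y_i).
  (1,2):dx=+1,dy=-2->D; (1,3):dx=-1,dy=+3->D; (1,4):dx=+5,dy=+7->C; (1,5):dx=+2,dy=+4->C
  (2,3):dx=-2,dy=+5->D; (2,4):dx=+4,dy=+9->C; (2,5):dx=+1,dy=+6->C; (3,4):dx=+6,dy=+4->C
  (3,5):dx=+3,dy=+1->C; (4,5):dx=-3,dy=-3->C
Step 2: C = 7, D = 3, total pairs = 10.
Step 3: tau = (C - D)/(n(n-1)/2) = (7 - 3)/10 = 0.400000.
Step 4: Exact two-sided p-value (enumerate n! = 120 permutations of y under H0): p = 0.483333.
Step 5: alpha = 0.05. fail to reject H0.

tau_b = 0.4000 (C=7, D=3), p = 0.483333, fail to reject H0.


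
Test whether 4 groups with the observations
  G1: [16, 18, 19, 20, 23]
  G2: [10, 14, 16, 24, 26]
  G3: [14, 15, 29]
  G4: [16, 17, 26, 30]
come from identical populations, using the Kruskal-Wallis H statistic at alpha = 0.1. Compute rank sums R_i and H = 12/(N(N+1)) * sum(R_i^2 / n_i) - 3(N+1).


Step 1: Combine all N = 17 observations and assign midranks.
sorted (value, group, rank): (10,G2,1), (14,G2,2.5), (14,G3,2.5), (15,G3,4), (16,G1,6), (16,G2,6), (16,G4,6), (17,G4,8), (18,G1,9), (19,G1,10), (20,G1,11), (23,G1,12), (24,G2,13), (26,G2,14.5), (26,G4,14.5), (29,G3,16), (30,G4,17)
Step 2: Sum ranks within each group.
R_1 = 48 (n_1 = 5)
R_2 = 37 (n_2 = 5)
R_3 = 22.5 (n_3 = 3)
R_4 = 45.5 (n_4 = 4)
Step 3: H = 12/(N(N+1)) * sum(R_i^2/n_i) - 3(N+1)
     = 12/(17*18) * (48^2/5 + 37^2/5 + 22.5^2/3 + 45.5^2/4) - 3*18
     = 0.039216 * 1420.91 - 54
     = 1.722059.
Step 4: Ties present; correction factor C = 1 - 36/(17^3 - 17) = 0.992647. Corrected H = 1.722059 / 0.992647 = 1.734815.
Step 5: Under H0, H ~ chi^2(3); p-value = 0.629222.
Step 6: alpha = 0.1. fail to reject H0.

H = 1.7348, df = 3, p = 0.629222, fail to reject H0.


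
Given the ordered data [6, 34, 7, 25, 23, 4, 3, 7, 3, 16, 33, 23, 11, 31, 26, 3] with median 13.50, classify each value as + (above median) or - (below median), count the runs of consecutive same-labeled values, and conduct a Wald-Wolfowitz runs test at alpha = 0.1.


Step 1: Compute median = 13.50; label A = above, B = below.
Labels in order: BABAABBBBAAABAAB  (n_A = 8, n_B = 8)
Step 2: Count runs R = 9.
Step 3: Under H0 (random ordering), E[R] = 2*n_A*n_B/(n_A+n_B) + 1 = 2*8*8/16 + 1 = 9.0000.
        Var[R] = 2*n_A*n_B*(2*n_A*n_B - n_A - n_B) / ((n_A+n_B)^2 * (n_A+n_B-1)) = 14336/3840 = 3.7333.
        SD[R] = 1.9322.
Step 4: R = E[R], so z = 0 with no continuity correction.
Step 5: Two-sided p-value via normal approximation = 2*(1 - Phi(|z|)) = 1.000000.
Step 6: alpha = 0.1. fail to reject H0.

R = 9, z = 0.0000, p = 1.000000, fail to reject H0.


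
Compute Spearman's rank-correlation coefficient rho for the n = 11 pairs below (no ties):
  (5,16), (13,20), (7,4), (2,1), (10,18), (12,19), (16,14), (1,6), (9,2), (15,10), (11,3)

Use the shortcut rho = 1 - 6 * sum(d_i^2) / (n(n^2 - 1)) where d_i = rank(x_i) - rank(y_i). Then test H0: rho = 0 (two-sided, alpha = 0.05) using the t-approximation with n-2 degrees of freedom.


Step 1: Rank x and y separately (midranks; no ties here).
rank(x): 5->3, 13->9, 7->4, 2->2, 10->6, 12->8, 16->11, 1->1, 9->5, 15->10, 11->7
rank(y): 16->8, 20->11, 4->4, 1->1, 18->9, 19->10, 14->7, 6->5, 2->2, 10->6, 3->3
Step 2: d_i = R_x(i) - R_y(i); compute d_i^2.
  (3-8)^2=25, (9-11)^2=4, (4-4)^2=0, (2-1)^2=1, (6-9)^2=9, (8-10)^2=4, (11-7)^2=16, (1-5)^2=16, (5-2)^2=9, (10-6)^2=16, (7-3)^2=16
sum(d^2) = 116.
Step 3: rho = 1 - 6*116 / (11*(11^2 - 1)) = 1 - 696/1320 = 0.472727.
Step 4: Under H0, t = rho * sqrt((n-2)/(1-rho^2)) = 1.6094 ~ t(9).
Step 5: Two-sided p-value from the t-distribution with 9 df = 0.141999.
Step 6: alpha = 0.05. fail to reject H0.

rho = 0.4727, p = 0.141999, fail to reject H0 at alpha = 0.05.


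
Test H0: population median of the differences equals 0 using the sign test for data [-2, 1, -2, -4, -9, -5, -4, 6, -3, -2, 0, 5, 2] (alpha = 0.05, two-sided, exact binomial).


Step 1: Discard zero differences. Original n = 13; n_eff = number of nonzero differences = 12.
Nonzero differences (with sign): -2, +1, -2, -4, -9, -5, -4, +6, -3, -2, +5, +2
Step 2: Count signs: positive = 4, negative = 8.
Step 3: Under H0: P(positive) = 0.5, so the number of positives S ~ Bin(12, 0.5).
Step 4: Two-sided exact p-value = sum of Bin(12,0.5) probabilities at or below the observed probability = 0.387695.
Step 5: alpha = 0.05. fail to reject H0.

n_eff = 12, pos = 4, neg = 8, p = 0.387695, fail to reject H0.


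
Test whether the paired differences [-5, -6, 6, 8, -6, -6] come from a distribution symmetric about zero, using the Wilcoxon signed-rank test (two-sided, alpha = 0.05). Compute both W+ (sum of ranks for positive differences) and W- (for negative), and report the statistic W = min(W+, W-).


Step 1: Drop any zero differences (none here) and take |d_i|.
|d| = [5, 6, 6, 8, 6, 6]
Step 2: Midrank |d_i| (ties get averaged ranks).
ranks: |5|->1, |6|->3.5, |6|->3.5, |8|->6, |6|->3.5, |6|->3.5
Step 3: Attach original signs; sum ranks with positive sign and with negative sign.
W+ = 3.5 + 6 = 9.5
W- = 1 + 3.5 + 3.5 + 3.5 = 11.5
(Check: W+ + W- = 21 should equal n(n+1)/2 = 21.)
Step 4: Test statistic W = min(W+, W-) = 9.5.
Step 5: Ties in |d|, so use the tie-corrected normal approximation.
        E[W] = n(n+1)/4 = 6*7/4 = 10.5.
        Tie groups: |d|=6 (t=4); sum(t^3 - t) = 60.
        Var[W] = n(n+1)(2n+1)/24 - sum(t^3-t)/48 = 546/24 - 60/48 = 21.5.
        z = (W - E[W]) / sqrt(Var[W]) = (9.5 - 10.5) / 4.6368 = -0.2157.
        Two-sided p = 2*Phi(z) = 0.829248.
Step 6: alpha = 0.05. fail to reject H0.

W+ = 9.5, W- = 11.5, W = min = 9.5, p = 0.829248, fail to reject H0.


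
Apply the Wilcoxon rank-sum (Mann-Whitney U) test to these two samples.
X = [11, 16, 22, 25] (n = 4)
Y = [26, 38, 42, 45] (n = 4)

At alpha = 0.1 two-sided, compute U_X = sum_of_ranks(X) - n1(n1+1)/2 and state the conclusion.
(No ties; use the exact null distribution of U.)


Step 1: Combine and sort all 8 observations; assign midranks.
sorted (value, group): (11,X), (16,X), (22,X), (25,X), (26,Y), (38,Y), (42,Y), (45,Y)
ranks: 11->1, 16->2, 22->3, 25->4, 26->5, 38->6, 42->7, 45->8
Step 2: Rank sum for X: R1 = 1 + 2 + 3 + 4 = 10.
Step 3: U_X = R1 - n1(n1+1)/2 = 10 - 4*5/2 = 10 - 10 = 0.
       U_Y = n1*n2 - U_X = 16 - 0 = 16.
Step 4: No ties, so the exact null distribution of U (based on enumerating the C(8,4) = 70 equally likely rank assignments) gives the two-sided p-value.
Step 5: p-value = 0.028571; compare to alpha = 0.1. reject H0.

U_X = 0, p = 0.028571, reject H0 at alpha = 0.1.


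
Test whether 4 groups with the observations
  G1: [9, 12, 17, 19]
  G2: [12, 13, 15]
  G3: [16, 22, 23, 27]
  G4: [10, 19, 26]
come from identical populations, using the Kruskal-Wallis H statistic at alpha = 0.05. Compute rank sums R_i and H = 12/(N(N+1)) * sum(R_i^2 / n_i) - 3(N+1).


Step 1: Combine all N = 14 observations and assign midranks.
sorted (value, group, rank): (9,G1,1), (10,G4,2), (12,G1,3.5), (12,G2,3.5), (13,G2,5), (15,G2,6), (16,G3,7), (17,G1,8), (19,G1,9.5), (19,G4,9.5), (22,G3,11), (23,G3,12), (26,G4,13), (27,G3,14)
Step 2: Sum ranks within each group.
R_1 = 22 (n_1 = 4)
R_2 = 14.5 (n_2 = 3)
R_3 = 44 (n_3 = 4)
R_4 = 24.5 (n_4 = 3)
Step 3: H = 12/(N(N+1)) * sum(R_i^2/n_i) - 3(N+1)
     = 12/(14*15) * (22^2/4 + 14.5^2/3 + 44^2/4 + 24.5^2/3) - 3*15
     = 0.057143 * 875.167 - 45
     = 5.009524.
Step 4: Ties present; correction factor C = 1 - 12/(14^3 - 14) = 0.995604. Corrected H = 5.009524 / 0.995604 = 5.031641.
Step 5: Under H0, H ~ chi^2(3); p-value = 0.169495.
Step 6: alpha = 0.05. fail to reject H0.

H = 5.0316, df = 3, p = 0.169495, fail to reject H0.


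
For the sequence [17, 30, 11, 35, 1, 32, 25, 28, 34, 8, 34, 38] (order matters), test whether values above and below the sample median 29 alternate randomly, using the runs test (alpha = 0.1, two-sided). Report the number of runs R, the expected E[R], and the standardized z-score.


Step 1: Compute median = 29; label A = above, B = below.
Labels in order: BABABABBABAA  (n_A = 6, n_B = 6)
Step 2: Count runs R = 10.
Step 3: Under H0 (random ordering), E[R] = 2*n_A*n_B/(n_A+n_B) + 1 = 2*6*6/12 + 1 = 7.0000.
        Var[R] = 2*n_A*n_B*(2*n_A*n_B - n_A - n_B) / ((n_A+n_B)^2 * (n_A+n_B-1)) = 4320/1584 = 2.7273.
        SD[R] = 1.6514.
Step 4: Continuity-corrected z = (R - 0.5 - E[R]) / SD[R] = (10 - 0.5 - 7.0000) / 1.6514 = 1.5138.
Step 5: Two-sided p-value via normal approximation = 2*(1 - Phi(|z|)) = 0.130070.
Step 6: alpha = 0.1. fail to reject H0.

R = 10, z = 1.5138, p = 0.130070, fail to reject H0.


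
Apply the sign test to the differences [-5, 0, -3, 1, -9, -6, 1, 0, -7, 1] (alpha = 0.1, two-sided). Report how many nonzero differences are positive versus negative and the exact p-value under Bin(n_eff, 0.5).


Step 1: Discard zero differences. Original n = 10; n_eff = number of nonzero differences = 8.
Nonzero differences (with sign): -5, -3, +1, -9, -6, +1, -7, +1
Step 2: Count signs: positive = 3, negative = 5.
Step 3: Under H0: P(positive) = 0.5, so the number of positives S ~ Bin(8, 0.5).
Step 4: Two-sided exact p-value = sum of Bin(8,0.5) probabilities at or below the observed probability = 0.726562.
Step 5: alpha = 0.1. fail to reject H0.

n_eff = 8, pos = 3, neg = 5, p = 0.726562, fail to reject H0.


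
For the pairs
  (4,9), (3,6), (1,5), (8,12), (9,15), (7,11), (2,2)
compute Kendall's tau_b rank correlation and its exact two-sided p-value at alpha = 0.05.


Step 1: Enumerate the 21 unordered pairs (i,j) with i<j and classify each by sign(x_j-x_i) * sign(y_j-y_i).
  (1,2):dx=-1,dy=-3->C; (1,3):dx=-3,dy=-4->C; (1,4):dx=+4,dy=+3->C; (1,5):dx=+5,dy=+6->C
  (1,6):dx=+3,dy=+2->C; (1,7):dx=-2,dy=-7->C; (2,3):dx=-2,dy=-1->C; (2,4):dx=+5,dy=+6->C
  (2,5):dx=+6,dy=+9->C; (2,6):dx=+4,dy=+5->C; (2,7):dx=-1,dy=-4->C; (3,4):dx=+7,dy=+7->C
  (3,5):dx=+8,dy=+10->C; (3,6):dx=+6,dy=+6->C; (3,7):dx=+1,dy=-3->D; (4,5):dx=+1,dy=+3->C
  (4,6):dx=-1,dy=-1->C; (4,7):dx=-6,dy=-10->C; (5,6):dx=-2,dy=-4->C; (5,7):dx=-7,dy=-13->C
  (6,7):dx=-5,dy=-9->C
Step 2: C = 20, D = 1, total pairs = 21.
Step 3: tau = (C - D)/(n(n-1)/2) = (20 - 1)/21 = 0.904762.
Step 4: Exact two-sided p-value (enumerate n! = 5040 permutations of y under H0): p = 0.002778.
Step 5: alpha = 0.05. reject H0.

tau_b = 0.9048 (C=20, D=1), p = 0.002778, reject H0.


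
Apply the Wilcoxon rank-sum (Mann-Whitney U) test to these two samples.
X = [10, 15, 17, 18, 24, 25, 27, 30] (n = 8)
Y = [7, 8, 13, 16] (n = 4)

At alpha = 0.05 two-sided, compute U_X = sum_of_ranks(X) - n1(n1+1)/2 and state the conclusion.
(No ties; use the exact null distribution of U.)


Step 1: Combine and sort all 12 observations; assign midranks.
sorted (value, group): (7,Y), (8,Y), (10,X), (13,Y), (15,X), (16,Y), (17,X), (18,X), (24,X), (25,X), (27,X), (30,X)
ranks: 7->1, 8->2, 10->3, 13->4, 15->5, 16->6, 17->7, 18->8, 24->9, 25->10, 27->11, 30->12
Step 2: Rank sum for X: R1 = 3 + 5 + 7 + 8 + 9 + 10 + 11 + 12 = 65.
Step 3: U_X = R1 - n1(n1+1)/2 = 65 - 8*9/2 = 65 - 36 = 29.
       U_Y = n1*n2 - U_X = 32 - 29 = 3.
Step 4: No ties, so the exact null distribution of U (based on enumerating the C(12,8) = 495 equally likely rank assignments) gives the two-sided p-value.
Step 5: p-value = 0.028283; compare to alpha = 0.05. reject H0.

U_X = 29, p = 0.028283, reject H0 at alpha = 0.05.


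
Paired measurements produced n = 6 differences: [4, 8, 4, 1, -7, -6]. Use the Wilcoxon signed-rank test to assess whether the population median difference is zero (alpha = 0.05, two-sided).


Step 1: Drop any zero differences (none here) and take |d_i|.
|d| = [4, 8, 4, 1, 7, 6]
Step 2: Midrank |d_i| (ties get averaged ranks).
ranks: |4|->2.5, |8|->6, |4|->2.5, |1|->1, |7|->5, |6|->4
Step 3: Attach original signs; sum ranks with positive sign and with negative sign.
W+ = 2.5 + 6 + 2.5 + 1 = 12
W- = 5 + 4 = 9
(Check: W+ + W- = 21 should equal n(n+1)/2 = 21.)
Step 4: Test statistic W = min(W+, W-) = 9.
Step 5: Ties in |d|, so use the tie-corrected normal approximation.
        E[W] = n(n+1)/4 = 6*7/4 = 10.5.
        Tie groups: |d|=4 (t=2); sum(t^3 - t) = 6.
        Var[W] = n(n+1)(2n+1)/24 - sum(t^3-t)/48 = 546/24 - 6/48 = 22.625.
        z = (W - E[W]) / sqrt(Var[W]) = (9 - 10.5) / 4.7566 = -0.3154.
        Two-sided p = 2*Phi(z) = 0.752494.
Step 6: alpha = 0.05. fail to reject H0.

W+ = 12, W- = 9, W = min = 9, p = 0.752494, fail to reject H0.


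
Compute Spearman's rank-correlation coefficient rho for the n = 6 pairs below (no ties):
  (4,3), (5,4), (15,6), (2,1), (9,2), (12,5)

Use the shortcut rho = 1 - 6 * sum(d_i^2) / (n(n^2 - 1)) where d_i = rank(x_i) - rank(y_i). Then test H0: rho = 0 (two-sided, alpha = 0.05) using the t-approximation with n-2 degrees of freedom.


Step 1: Rank x and y separately (midranks; no ties here).
rank(x): 4->2, 5->3, 15->6, 2->1, 9->4, 12->5
rank(y): 3->3, 4->4, 6->6, 1->1, 2->2, 5->5
Step 2: d_i = R_x(i) - R_y(i); compute d_i^2.
  (2-3)^2=1, (3-4)^2=1, (6-6)^2=0, (1-1)^2=0, (4-2)^2=4, (5-5)^2=0
sum(d^2) = 6.
Step 3: rho = 1 - 6*6 / (6*(6^2 - 1)) = 1 - 36/210 = 0.828571.
Step 4: Under H0, t = rho * sqrt((n-2)/(1-rho^2)) = 2.9598 ~ t(4).
Step 5: Two-sided p-value from the t-distribution with 4 df = 0.041563.
Step 6: alpha = 0.05. reject H0.

rho = 0.8286, p = 0.041563, reject H0 at alpha = 0.05.


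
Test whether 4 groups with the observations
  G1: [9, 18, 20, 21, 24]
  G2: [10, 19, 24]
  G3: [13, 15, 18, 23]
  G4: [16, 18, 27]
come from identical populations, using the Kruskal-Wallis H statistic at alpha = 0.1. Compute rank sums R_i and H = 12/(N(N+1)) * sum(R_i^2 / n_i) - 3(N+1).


Step 1: Combine all N = 15 observations and assign midranks.
sorted (value, group, rank): (9,G1,1), (10,G2,2), (13,G3,3), (15,G3,4), (16,G4,5), (18,G1,7), (18,G3,7), (18,G4,7), (19,G2,9), (20,G1,10), (21,G1,11), (23,G3,12), (24,G1,13.5), (24,G2,13.5), (27,G4,15)
Step 2: Sum ranks within each group.
R_1 = 42.5 (n_1 = 5)
R_2 = 24.5 (n_2 = 3)
R_3 = 26 (n_3 = 4)
R_4 = 27 (n_4 = 3)
Step 3: H = 12/(N(N+1)) * sum(R_i^2/n_i) - 3(N+1)
     = 12/(15*16) * (42.5^2/5 + 24.5^2/3 + 26^2/4 + 27^2/3) - 3*16
     = 0.050000 * 973.333 - 48
     = 0.666667.
Step 4: Ties present; correction factor C = 1 - 30/(15^3 - 15) = 0.991071. Corrected H = 0.666667 / 0.991071 = 0.672673.
Step 5: Under H0, H ~ chi^2(3); p-value = 0.879612.
Step 6: alpha = 0.1. fail to reject H0.

H = 0.6727, df = 3, p = 0.879612, fail to reject H0.


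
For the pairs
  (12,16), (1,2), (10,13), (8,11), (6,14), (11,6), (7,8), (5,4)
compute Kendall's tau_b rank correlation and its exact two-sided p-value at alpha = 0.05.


Step 1: Enumerate the 28 unordered pairs (i,j) with i<j and classify each by sign(x_j-x_i) * sign(y_j-y_i).
  (1,2):dx=-11,dy=-14->C; (1,3):dx=-2,dy=-3->C; (1,4):dx=-4,dy=-5->C; (1,5):dx=-6,dy=-2->C
  (1,6):dx=-1,dy=-10->C; (1,7):dx=-5,dy=-8->C; (1,8):dx=-7,dy=-12->C; (2,3):dx=+9,dy=+11->C
  (2,4):dx=+7,dy=+9->C; (2,5):dx=+5,dy=+12->C; (2,6):dx=+10,dy=+4->C; (2,7):dx=+6,dy=+6->C
  (2,8):dx=+4,dy=+2->C; (3,4):dx=-2,dy=-2->C; (3,5):dx=-4,dy=+1->D; (3,6):dx=+1,dy=-7->D
  (3,7):dx=-3,dy=-5->C; (3,8):dx=-5,dy=-9->C; (4,5):dx=-2,dy=+3->D; (4,6):dx=+3,dy=-5->D
  (4,7):dx=-1,dy=-3->C; (4,8):dx=-3,dy=-7->C; (5,6):dx=+5,dy=-8->D; (5,7):dx=+1,dy=-6->D
  (5,8):dx=-1,dy=-10->C; (6,7):dx=-4,dy=+2->D; (6,8):dx=-6,dy=-2->C; (7,8):dx=-2,dy=-4->C
Step 2: C = 21, D = 7, total pairs = 28.
Step 3: tau = (C - D)/(n(n-1)/2) = (21 - 7)/28 = 0.500000.
Step 4: Exact two-sided p-value (enumerate n! = 40320 permutations of y under H0): p = 0.108681.
Step 5: alpha = 0.05. fail to reject H0.

tau_b = 0.5000 (C=21, D=7), p = 0.108681, fail to reject H0.


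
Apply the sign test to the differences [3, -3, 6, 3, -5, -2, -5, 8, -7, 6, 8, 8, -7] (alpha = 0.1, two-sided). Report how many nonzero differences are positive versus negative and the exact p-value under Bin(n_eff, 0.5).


Step 1: Discard zero differences. Original n = 13; n_eff = number of nonzero differences = 13.
Nonzero differences (with sign): +3, -3, +6, +3, -5, -2, -5, +8, -7, +6, +8, +8, -7
Step 2: Count signs: positive = 7, negative = 6.
Step 3: Under H0: P(positive) = 0.5, so the number of positives S ~ Bin(13, 0.5).
Step 4: Two-sided exact p-value = sum of Bin(13,0.5) probabilities at or below the observed probability = 1.000000.
Step 5: alpha = 0.1. fail to reject H0.

n_eff = 13, pos = 7, neg = 6, p = 1.000000, fail to reject H0.


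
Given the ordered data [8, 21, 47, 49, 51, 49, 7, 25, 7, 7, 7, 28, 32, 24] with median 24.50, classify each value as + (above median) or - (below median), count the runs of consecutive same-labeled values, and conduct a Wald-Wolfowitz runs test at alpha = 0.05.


Step 1: Compute median = 24.50; label A = above, B = below.
Labels in order: BBAAAABABBBAAB  (n_A = 7, n_B = 7)
Step 2: Count runs R = 7.
Step 3: Under H0 (random ordering), E[R] = 2*n_A*n_B/(n_A+n_B) + 1 = 2*7*7/14 + 1 = 8.0000.
        Var[R] = 2*n_A*n_B*(2*n_A*n_B - n_A - n_B) / ((n_A+n_B)^2 * (n_A+n_B-1)) = 8232/2548 = 3.2308.
        SD[R] = 1.7974.
Step 4: Continuity-corrected z = (R + 0.5 - E[R]) / SD[R] = (7 + 0.5 - 8.0000) / 1.7974 = -0.2782.
Step 5: Two-sided p-value via normal approximation = 2*(1 - Phi(|z|)) = 0.780879.
Step 6: alpha = 0.05. fail to reject H0.

R = 7, z = -0.2782, p = 0.780879, fail to reject H0.


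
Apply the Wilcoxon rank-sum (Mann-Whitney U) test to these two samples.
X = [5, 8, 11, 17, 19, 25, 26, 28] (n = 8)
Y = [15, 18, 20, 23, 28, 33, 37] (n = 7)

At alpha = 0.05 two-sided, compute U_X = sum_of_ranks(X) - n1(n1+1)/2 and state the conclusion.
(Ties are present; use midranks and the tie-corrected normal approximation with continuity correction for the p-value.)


Step 1: Combine and sort all 15 observations; assign midranks.
sorted (value, group): (5,X), (8,X), (11,X), (15,Y), (17,X), (18,Y), (19,X), (20,Y), (23,Y), (25,X), (26,X), (28,X), (28,Y), (33,Y), (37,Y)
ranks: 5->1, 8->2, 11->3, 15->4, 17->5, 18->6, 19->7, 20->8, 23->9, 25->10, 26->11, 28->12.5, 28->12.5, 33->14, 37->15
Step 2: Rank sum for X: R1 = 1 + 2 + 3 + 5 + 7 + 10 + 11 + 12.5 = 51.5.
Step 3: U_X = R1 - n1(n1+1)/2 = 51.5 - 8*9/2 = 51.5 - 36 = 15.5.
       U_Y = n1*n2 - U_X = 56 - 15.5 = 40.5.
Step 4: Ties are present, so use the tie-corrected normal approximation (with continuity correction) for the p-value.
Step 5: p-value = 0.164537; compare to alpha = 0.05. fail to reject H0.

U_X = 15.5, p = 0.164537, fail to reject H0 at alpha = 0.05.
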